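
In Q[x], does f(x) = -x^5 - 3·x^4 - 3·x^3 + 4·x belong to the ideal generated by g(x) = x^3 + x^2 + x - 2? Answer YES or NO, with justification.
YES

In Q[x] the ideal (g) consists of all multiples of g, so f ∈ (g) iff g | f, i.e. iff the remainder of f on division by g is 0. Divide f by g (g is monic, so eliminate the leading term of the running remainder at each step):
  leading term -x^5: subtract (-x^2)·g(x) = -x^5 - x^4 - x^3 + 2·x^2, leaving -2·x^4 - 2·x^3 - 2·x^2 + 4·x
  leading term -2·x^4: subtract (-2·x)·g(x) = -2·x^4 - 2·x^3 - 2·x^2 + 4·x, leaving 0
The remainder is 0, so f(x) = g(x) · h(x) with h(x) = -x^2 - 2·x. Hence g | f, i.e. f ∈ (g).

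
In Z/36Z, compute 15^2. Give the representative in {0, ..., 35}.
Use repeated squaring. Binary(2) = 10. Walk through the bits of the exponent 2 left-to-right: at each bit after the leading one, square the running value, then multiply by 15 if the bit is 1 (always reducing mod 36):
  bit 1 = 1 (leading): start with 15.
  bit 2 = 0: square 15^2 = 225 ≡ 9 (mod 36).
Final value: 15^2 ≡ 9 (mod 36).

Final answer: 9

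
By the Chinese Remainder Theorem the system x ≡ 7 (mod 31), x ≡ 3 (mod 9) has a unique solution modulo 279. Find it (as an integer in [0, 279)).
x ≡ 255 (mod 279); the representative in [0, 279) is 255

The moduli 31, 9 are pairwise coprime, so by the CRT there is a unique solution mod 31·9 = 279.
Solve by successive substitution. Start with x ≡ 7 (mod 31).
  Combine with x ≡ 3 (mod 9): write x = 7 + 31·t and require 7 + 31·t ≡ 3 (mod 9), i.e. 31·t ≡ 3 − 7 ≡ 5 (mod 9). Since 31^(−1) ≡ 7 (mod 9) (31 ≡ 4 (mod 9)), t ≡ 7·5 ≡ 8 (mod 9). So x ≡ 7 + 31·8 = 255 (mod 279).
Unique solution in [0, 279): x = 255.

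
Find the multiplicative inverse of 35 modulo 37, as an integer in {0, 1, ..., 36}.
Apply the extended Euclidean algorithm to (37, 35), tracking rows (r, s, t) with s·37 + t·35 = r. Each division r_prev = q·r_cur + r_new produces the new row as (previous row) − q·(current row):
  row A: (37, 1, 0)   [1·37 + 0·35 = 37]
  row B: (35, 0, 1)   [0·37 + 1·35 = 35]
  37 = 1·35 + 2   → row C = row A − 1·row B = (2, 1, −1)   [check: 1·37 − 1·35 = 2]
  35 = 17·2 + 1   → row D = row B − 17·row C = (1, −17, 18)   [check: −17·37 + 18·35 = 1]
  2 = 2·1 + 0   → remainder 0, stop. gcd = 1 (last nonzero row D).
The gcd is 1, so 35 is invertible mod 37. The last nonzero row gives −17·37 + 18·35 = 1, so t = 18. So 35^(−1) ≡ 18 (mod 37). Verify: 35 · 18 = 630 ≡ 1 (mod 37). ✓

Final answer: 35^(−1) ≡ 18 (mod 37)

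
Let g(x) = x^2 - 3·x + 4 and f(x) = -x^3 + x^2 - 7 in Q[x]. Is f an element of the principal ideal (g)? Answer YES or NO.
NO

In Q[x] the ideal (g) consists of all multiples of g, so f ∈ (g) iff g | f, i.e. iff the remainder of f on division by g is 0. Divide f by g (g is monic, so eliminate the leading term of the running remainder at each step):
  leading term -x^3: subtract (-x)·g(x) = -x^3 + 3·x^2 - 4·x, leaving -2·x^2 + 4·x - 7
  leading term -2·x^2: subtract (-2)·g(x) = -2·x^2 + 6·x - 8, leaving 1 - 2·x
The remainder r(x) = 1 - 2·x ≠ 0 (and deg r < deg g), so g ∤ f, i.e. f ∉ (g).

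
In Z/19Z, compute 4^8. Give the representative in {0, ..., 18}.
Use repeated squaring. Binary(8) = 1000. Walk through the bits of the exponent 8 left-to-right: at each bit after the leading one, square the running value, then multiply by 4 if the bit is 1 (always reducing mod 19):
  bit 1 = 1 (leading): start with 4.
  bit 2 = 0: square 4^2 = 16 (mod 19).
  bit 3 = 0: square 16^2 = 256 ≡ 9 (mod 19).
  bit 4 = 0: square 9^2 = 81 ≡ 5 (mod 19).
Final value: 4^8 ≡ 5 (mod 19).

Final answer: 5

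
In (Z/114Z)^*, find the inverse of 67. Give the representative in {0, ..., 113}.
Apply the extended Euclidean algorithm to (114, 67), tracking rows (r, s, t) with s·114 + t·67 = r. Each division r_prev = q·r_cur + r_new produces the new row as (previous row) − q·(current row):
  row A: (114, 1, 0)   [1·114 + 0·67 = 114]
  row B: (67, 0, 1)   [0·114 + 1·67 = 67]
  114 = 1·67 + 47   → row C = row A − 1·row B = (47, 1, −1)   [check: 1·114 − 1·67 = 47]
  67 = 1·47 + 20   → row D = row B − 1·row C = (20, −1, 2)   [check: −1·114 + 2·67 = 20]
  47 = 2·20 + 7   → row E = row C − 2·row D = (7, 3, −5)   [check: 3·114 − 5·67 = 7]
  20 = 2·7 + 6   → row F = row D − 2·row E = (6, −7, 12)   [check: −7·114 + 12·67 = 6]
  7 = 1·6 + 1   → row G = row E − 1·row F = (1, 10, −17)   [check: 10·114 − 17·67 = 1]
  6 = 6·1 + 0   → remainder 0, stop. gcd = 1 (last nonzero row G).
The gcd is 1, so 67 is invertible mod 114. The last nonzero row gives 10·114 − 17·67 = 1, so t = −17. So 67^(−1) ≡ −17 ≡ 97 (mod 114). Verify: 67 · 97 = 6499 ≡ 1 (mod 114). ✓

Final answer: 67^(−1) ≡ 97 (mod 114)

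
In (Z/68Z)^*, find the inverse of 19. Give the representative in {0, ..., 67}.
Apply the extended Euclidean algorithm to (68, 19), tracking rows (r, s, t) with s·68 + t·19 = r. Each division r_prev = q·r_cur + r_new produces the new row as (previous row) − q·(current row):
  row A: (68, 1, 0)   [1·68 + 0·19 = 68]
  row B: (19, 0, 1)   [0·68 + 1·19 = 19]
  68 = 3·19 + 11   → row C = row A − 3·row B = (11, 1, −3)   [check: 1·68 − 3·19 = 11]
  19 = 1·11 + 8   → row D = row B − 1·row C = (8, −1, 4)   [check: −1·68 + 4·19 = 8]
  11 = 1·8 + 3   → row E = row C − 1·row D = (3, 2, −7)   [check: 2·68 − 7·19 = 3]
  8 = 2·3 + 2   → row F = row D − 2·row E = (2, −5, 18)   [check: −5·68 + 18·19 = 2]
  3 = 1·2 + 1   → row G = row E − 1·row F = (1, 7, −25)   [check: 7·68 − 25·19 = 1]
  2 = 2·1 + 0   → remainder 0, stop. gcd = 1 (last nonzero row G).
The gcd is 1, so 19 is invertible mod 68. The last nonzero row gives 7·68 − 25·19 = 1, so t = −25. So 19^(−1) ≡ −25 ≡ 43 (mod 68). Verify: 19 · 43 = 817 ≡ 1 (mod 68). ✓

Final answer: 19^(−1) ≡ 43 (mod 68)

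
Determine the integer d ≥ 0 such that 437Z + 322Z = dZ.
(437, 322) = (23); d = 23

In the PID Z, (a, b) is generated by gcd(a, b). Compute gcd(437, 322) with the extended Euclidean algorithm, tracking rows (r, s, t) with s·437 + t·322 = r:
  row A: (437, 1, 0)   [1·437 + 0·322 = 437]
  row B: (322, 0, 1)   [0·437 + 1·322 = 322]
  437 = 1·322 + 115   → row C = row A − 1·row B = (115, 1, −1)   [check: 1·437 − 1·322 = 115]
  322 = 2·115 + 92   → row D = row B − 2·row C = (92, −2, 3)   [check: −2·437 + 3·322 = 92]
  115 = 1·92 + 23   → row E = row C − 1·row D = (23, 3, −4)   [check: 3·437 − 4·322 = 23]
  92 = 4·23 + 0   → remainder 0, stop. gcd = 23 (last nonzero row E).
So gcd(437, 322) = 23, with Bézout identity 3·437 − 4·322 = 23. Containment (⊇): the Bézout identity exhibits 23 as an element of (437, 322), giving (23) ⊆ (437, 322). Containment (⊆): since 23 | 437 and 23 | 322 (437 = 23·19, 322 = 23·14), every Z-linear combination of 437 and 322 is divisible by 23, so (437, 322) ⊆ (23). Therefore (437, 322) = (23), d = 23.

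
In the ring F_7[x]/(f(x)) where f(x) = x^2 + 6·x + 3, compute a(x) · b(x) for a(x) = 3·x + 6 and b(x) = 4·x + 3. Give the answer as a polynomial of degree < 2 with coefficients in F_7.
Multiply as integer polynomials: a · b = 12·x^2 + 33·x + 18. Reducing coefficients mod 7: a · b ≡ 5·x^2 + 5·x + 4. Now divide by f(x) = x^2 + 6·x + 3 in F_7[x], eliminating the leading term at each step:
  leading term 5·x^2: subtract (5)·f(x) = 5·x^2 + 2·x + 1, leaving 3·x + 3 (coefficients mod 7)
The degree is now < 2, so this is the remainder. Hence a · b ≡ 3·x + 3 in F_7[x]/(f).

Final answer: a · b ≡ 3·x + 3 (mod f(x))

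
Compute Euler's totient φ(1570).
φ is multiplicative, with φ(p^e) = p^e − p^(e−1). Factorise 1570 = 2 · 5 · 157. Then
  φ(1570) = (2 − 1) · (5 − 1) · (157 − 1) = 1 · 4 · 156 = 624.

Final answer: φ(1570) = 624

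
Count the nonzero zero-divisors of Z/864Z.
Z/864Z has 575 nonzero zero-divisors

In Z/864Z each nonzero element is either a unit (gcd with 864 is 1) or a zero-divisor (gcd > 1). The number of units is φ(864): factorise 864 = 2^5 · 3^3, so φ(864) = (2^5 − 2^4) · (3^3 − 3^2) = 16 · 18 = 288. The nonzero elements number 864 − 1 = 863. Hence the nonzero zero-divisors number 863 − 288 = 575.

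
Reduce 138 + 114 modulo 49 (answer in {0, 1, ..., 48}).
7

Reduce the summands first: 138 ≡ 40, 114 ≡ 16 (mod 49), so 138 + 114 ≡ 40 + 16 (mod 49). 40 + 16 = 56; 56 = 1·49 + 7, so (138 + 114) mod 49 = 7.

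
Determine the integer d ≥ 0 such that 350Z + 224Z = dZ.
In the PID Z, (a, b) is generated by gcd(a, b). Compute gcd(350, 224) with the extended Euclidean algorithm, tracking rows (r, s, t) with s·350 + t·224 = r:
  row A: (350, 1, 0)   [1·350 + 0·224 = 350]
  row B: (224, 0, 1)   [0·350 + 1·224 = 224]
  350 = 1·224 + 126   → row C = row A − 1·row B = (126, 1, −1)   [check: 1·350 − 1·224 = 126]
  224 = 1·126 + 98   → row D = row B − 1·row C = (98, −1, 2)   [check: −1·350 + 2·224 = 98]
  126 = 1·98 + 28   → row E = row C − 1·row D = (28, 2, −3)   [check: 2·350 − 3·224 = 28]
  98 = 3·28 + 14   → row F = row D − 3·row E = (14, −7, 11)   [check: −7·350 + 11·224 = 14]
  28 = 2·14 + 0   → remainder 0, stop. gcd = 14 (last nonzero row F).
So gcd(350, 224) = 14, with Bézout identity −7·350 + 11·224 = 14. Containment (⊇): the Bézout identity exhibits 14 as an element of (350, 224), giving (14) ⊆ (350, 224). Containment (⊆): since 14 | 350 and 14 | 224 (350 = 14·25, 224 = 14·16), every Z-linear combination of 350 and 224 is divisible by 14, so (350, 224) ⊆ (14). Therefore (350, 224) = (14), d = 14.

Final answer: (350, 224) = (14); d = 14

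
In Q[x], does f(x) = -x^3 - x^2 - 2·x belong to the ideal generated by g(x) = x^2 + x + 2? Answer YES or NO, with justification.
In Q[x] the ideal (g) consists of all multiples of g, so f ∈ (g) iff g | f, i.e. iff the remainder of f on division by g is 0. Divide f by g (g is monic, so eliminate the leading term of the running remainder at each step):
  leading term -x^3: subtract (-x)·g(x) = -x^3 - x^2 - 2·x, leaving 0
The remainder is 0, so f(x) = g(x) · h(x) with h(x) = -x. Hence g | f, i.e. f ∈ (g).

Final answer: YES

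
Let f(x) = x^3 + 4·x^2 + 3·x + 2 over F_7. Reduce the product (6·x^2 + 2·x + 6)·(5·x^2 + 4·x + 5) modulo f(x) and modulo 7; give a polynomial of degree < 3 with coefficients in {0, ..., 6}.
a · b ≡ x + 6 (mod f(x))

Multiply as integer polynomials: a · b = 30·x^4 + 34·x^3 + 68·x^2 + 34·x + 30. Reducing coefficients mod 7: a · b ≡ 2·x^4 + 6·x^3 + 5·x^2 + 6·x + 2. Now divide by f(x) = x^3 + 4·x^2 + 3·x + 2 in F_7[x], eliminating the leading term at each step:
  leading term 2·x^4: subtract (2·x)·f(x) = 2·x^4 + x^3 + 6·x^2 + 4·x, leaving 5·x^3 + 6·x^2 + 2·x + 2 (coefficients mod 7)
  leading term 5·x^3: subtract (5)·f(x) = 5·x^3 + 6·x^2 + x + 3, leaving x + 6 (coefficients mod 7)
The degree is now < 3, so this is the remainder. Hence a · b ≡ x + 6 in F_7[x]/(f).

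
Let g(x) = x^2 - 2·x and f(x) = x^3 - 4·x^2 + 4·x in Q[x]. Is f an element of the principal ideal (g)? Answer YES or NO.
YES

In Q[x] the ideal (g) consists of all multiples of g, so f ∈ (g) iff g | f, i.e. iff the remainder of f on division by g is 0. Divide f by g (g is monic, so eliminate the leading term of the running remainder at each step):
  leading term x^3: subtract (x)·g(x) = x^3 - 2·x^2, leaving -2·x^2 + 4·x
  leading term -2·x^2: subtract (-2)·g(x) = -2·x^2 + 4·x, leaving 0
The remainder is 0, so f(x) = g(x) · h(x) with h(x) = x - 2. Hence g | f, i.e. f ∈ (g).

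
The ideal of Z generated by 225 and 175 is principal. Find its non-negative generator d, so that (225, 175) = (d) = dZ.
In the PID Z, (a, b) is generated by gcd(a, b). Compute gcd(225, 175) with the extended Euclidean algorithm, tracking rows (r, s, t) with s·225 + t·175 = r:
  row A: (225, 1, 0)   [1·225 + 0·175 = 225]
  row B: (175, 0, 1)   [0·225 + 1·175 = 175]
  225 = 1·175 + 50   → row C = row A − 1·row B = (50, 1, −1)   [check: 1·225 − 1·175 = 50]
  175 = 3·50 + 25   → row D = row B − 3·row C = (25, −3, 4)   [check: −3·225 + 4·175 = 25]
  50 = 2·25 + 0   → remainder 0, stop. gcd = 25 (last nonzero row D).
So gcd(225, 175) = 25, with Bézout identity −3·225 + 4·175 = 25. Containment (⊇): the Bézout identity exhibits 25 as an element of (225, 175), giving (25) ⊆ (225, 175). Containment (⊆): since 25 | 225 and 25 | 175 (225 = 25·9, 175 = 25·7), every Z-linear combination of 225 and 175 is divisible by 25, so (225, 175) ⊆ (25). Therefore (225, 175) = (25), d = 25.

Final answer: (225, 175) = (25); d = 25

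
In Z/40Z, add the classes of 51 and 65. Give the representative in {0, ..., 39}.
Reduce the summands first: 51 ≡ 11, 65 ≡ 25 (mod 40), so 51 + 65 ≡ 11 + 25 (mod 40). 11 + 25 = 36; 36 = 0·40 + 36, so (51 + 65) mod 40 = 36.

Final answer: 36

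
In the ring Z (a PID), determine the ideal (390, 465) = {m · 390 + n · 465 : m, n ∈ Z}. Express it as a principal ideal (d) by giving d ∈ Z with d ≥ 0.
In the PID Z, (a, b) is generated by gcd(a, b). Compute gcd(465, 390) with the extended Euclidean algorithm, tracking rows (r, s, t) with s·465 + t·390 = r:
  row A: (465, 1, 0)   [1·465 + 0·390 = 465]
  row B: (390, 0, 1)   [0·465 + 1·390 = 390]
  465 = 1·390 + 75   → row C = row A − 1·row B = (75, 1, −1)   [check: 1·465 − 1·390 = 75]
  390 = 5·75 + 15   → row D = row B − 5·row C = (15, −5, 6)   [check: −5·465 + 6·390 = 15]
  75 = 5·15 + 0   → remainder 0, stop. gcd = 15 (last nonzero row D).
So gcd(390, 465) = 15, with Bézout identity −5·465 + 6·390 = 15. Containment (⊇): the Bézout identity exhibits 15 as an element of (390, 465), giving (15) ⊆ (390, 465). Containment (⊆): since 15 | 390 and 15 | 465 (390 = 15·26, 465 = 15·31), every Z-linear combination of 390 and 465 is divisible by 15, so (390, 465) ⊆ (15). Therefore (390, 465) = (15), d = 15.

Final answer: (390, 465) = (15); d = 15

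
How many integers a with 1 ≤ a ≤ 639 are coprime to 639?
The number of a ∈ {1, ..., 639} with gcd(a, 639) = 1 is by definition Euler's totient φ(639). φ is multiplicative, with φ(p^e) = p^e − p^(e−1). Factorise 639 = 3^2 · 71. Then
  φ(639) = (3^2 − 3^1) · (71 − 1) = 6 · 70 = 420.
So there are 420 such integers.

Final answer: 420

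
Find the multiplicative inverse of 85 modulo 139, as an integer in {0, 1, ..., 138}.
85^(−1) ≡ 18 (mod 139)

Apply the extended Euclidean algorithm to (139, 85), tracking rows (r, s, t) with s·139 + t·85 = r. Each division r_prev = q·r_cur + r_new produces the new row as (previous row) − q·(current row):
  row A: (139, 1, 0)   [1·139 + 0·85 = 139]
  row B: (85, 0, 1)   [0·139 + 1·85 = 85]
  139 = 1·85 + 54   → row C = row A − 1·row B = (54, 1, −1)   [check: 1·139 − 1·85 = 54]
  85 = 1·54 + 31   → row D = row B − 1·row C = (31, −1, 2)   [check: −1·139 + 2·85 = 31]
  54 = 1·31 + 23   → row E = row C − 1·row D = (23, 2, −3)   [check: 2·139 − 3·85 = 23]
  31 = 1·23 + 8   → row F = row D − 1·row E = (8, −3, 5)   [check: −3·139 + 5·85 = 8]
  23 = 2·8 + 7   → row G = row E − 2·row F = (7, 8, −13)   [check: 8·139 − 13·85 = 7]
  8 = 1·7 + 1   → row H = row F − 1·row G = (1, −11, 18)   [check: −11·139 + 18·85 = 1]
  7 = 7·1 + 0   → remainder 0, stop. gcd = 1 (last nonzero row H).
The gcd is 1, so 85 is invertible mod 139. The last nonzero row gives −11·139 + 18·85 = 1, so t = 18. So 85^(−1) ≡ 18 (mod 139). Verify: 85 · 18 = 1530 ≡ 1 (mod 139). ✓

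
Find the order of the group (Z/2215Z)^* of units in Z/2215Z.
|(Z/2215Z)^*| = 1768

(Z/2215Z)^* consists of the classes a with gcd(a, 2215) = 1, so its order is φ(2215). φ is multiplicative, with φ(p^e) = p^e − p^(e−1). Factorise 2215 = 5 · 443. Then
  φ(2215) = (5 − 1) · (443 − 1) = 4 · 442 = 1768.
Thus |(Z/2215Z)^*| = 1768.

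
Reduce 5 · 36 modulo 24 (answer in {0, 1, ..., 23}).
Reduce the factors first: 36 ≡ 12 (mod 24), so 5 · 36 ≡ 5 · 12 (mod 24). 5 · 12 = 60. Dividing by 24: 60 = 2·24 + 12. So (5 · 36) mod 24 = 12.

Final answer: 12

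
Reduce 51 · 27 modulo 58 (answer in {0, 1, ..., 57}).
43

Both factors are already reduced mod 58. 51 · 27 = 1377. Dividing by 58: 1377 = 23·58 + 43. So (51 · 27) mod 58 = 43.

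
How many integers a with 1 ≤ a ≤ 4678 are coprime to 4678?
The number of a ∈ {1, ..., 4678} with gcd(a, 4678) = 1 is by definition Euler's totient φ(4678). φ is multiplicative, with φ(p^e) = p^e − p^(e−1). Factorise 4678 = 2 · 2339. Then
  φ(4678) = (2 − 1) · (2339 − 1) = 1 · 2338 = 2338.
So there are 2338 such integers.

Final answer: 2338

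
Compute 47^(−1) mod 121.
47^(−1) ≡ 103 (mod 121)

Apply the extended Euclidean algorithm to (121, 47), tracking rows (r, s, t) with s·121 + t·47 = r. Each division r_prev = q·r_cur + r_new produces the new row as (previous row) − q·(current row):
  row A: (121, 1, 0)   [1·121 + 0·47 = 121]
  row B: (47, 0, 1)   [0·121 + 1·47 = 47]
  121 = 2·47 + 27   → row C = row A − 2·row B = (27, 1, −2)   [check: 1·121 − 2·47 = 27]
  47 = 1·27 + 20   → row D = row B − 1·row C = (20, −1, 3)   [check: −1·121 + 3·47 = 20]
  27 = 1·20 + 7   → row E = row C − 1·row D = (7, 2, −5)   [check: 2·121 − 5·47 = 7]
  20 = 2·7 + 6   → row F = row D − 2·row E = (6, −5, 13)   [check: −5·121 + 13·47 = 6]
  7 = 1·6 + 1   → row G = row E − 1·row F = (1, 7, −18)   [check: 7·121 − 18·47 = 1]
  6 = 6·1 + 0   → remainder 0, stop. gcd = 1 (last nonzero row G).
The gcd is 1, so 47 is invertible mod 121. The last nonzero row gives 7·121 − 18·47 = 1, so t = −18. So 47^(−1) ≡ −18 ≡ 103 (mod 121). Verify: 47 · 103 = 4841 ≡ 1 (mod 121). ✓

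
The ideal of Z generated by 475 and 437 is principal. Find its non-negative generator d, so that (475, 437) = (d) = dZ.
In the PID Z, (a, b) is generated by gcd(a, b). Compute gcd(475, 437) with the extended Euclidean algorithm, tracking rows (r, s, t) with s·475 + t·437 = r:
  row A: (475, 1, 0)   [1·475 + 0·437 = 475]
  row B: (437, 0, 1)   [0·475 + 1·437 = 437]
  475 = 1·437 + 38   → row C = row A − 1·row B = (38, 1, −1)   [check: 1·475 − 1·437 = 38]
  437 = 11·38 + 19   → row D = row B − 11·row C = (19, −11, 12)   [check: −11·475 + 12·437 = 19]
  38 = 2·19 + 0   → remainder 0, stop. gcd = 19 (last nonzero row D).
So gcd(475, 437) = 19, with Bézout identity −11·475 + 12·437 = 19. Containment (⊇): the Bézout identity exhibits 19 as an element of (475, 437), giving (19) ⊆ (475, 437). Containment (⊆): since 19 | 475 and 19 | 437 (475 = 19·25, 437 = 19·23), every Z-linear combination of 475 and 437 is divisible by 19, so (475, 437) ⊆ (19). Therefore (475, 437) = (19), d = 19.

Final answer: (475, 437) = (19); d = 19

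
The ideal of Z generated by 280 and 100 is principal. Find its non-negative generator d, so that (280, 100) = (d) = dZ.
(280, 100) = (20); d = 20

In the PID Z, (a, b) is generated by gcd(a, b). Compute gcd(280, 100) with the extended Euclidean algorithm, tracking rows (r, s, t) with s·280 + t·100 = r:
  row A: (280, 1, 0)   [1·280 + 0·100 = 280]
  row B: (100, 0, 1)   [0·280 + 1·100 = 100]
  280 = 2·100 + 80   → row C = row A − 2·row B = (80, 1, −2)   [check: 1·280 − 2·100 = 80]
  100 = 1·80 + 20   → row D = row B − 1·row C = (20, −1, 3)   [check: −1·280 + 3·100 = 20]
  80 = 4·20 + 0   → remainder 0, stop. gcd = 20 (last nonzero row D).
So gcd(280, 100) = 20, with Bézout identity −1·280 + 3·100 = 20. Containment (⊇): the Bézout identity exhibits 20 as an element of (280, 100), giving (20) ⊆ (280, 100). Containment (⊆): since 20 | 280 and 20 | 100 (280 = 20·14, 100 = 20·5), every Z-linear combination of 280 and 100 is divisible by 20, so (280, 100) ⊆ (20). Therefore (280, 100) = (20), d = 20.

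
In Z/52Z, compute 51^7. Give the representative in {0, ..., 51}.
51

Use repeated squaring. Binary(7) = 111. Walk through the bits of the exponent 7 left-to-right: at each bit after the leading one, square the running value, then multiply by 51 if the bit is 1 (always reducing mod 52):
  bit 1 = 1 (leading): start with 51.
  bit 2 = 1: square 51^2 = 2601 ≡ 1; bit is 1, so multiply 1·51 = 51 (mod 52).
  bit 3 = 1: square 51^2 = 2601 ≡ 1; bit is 1, so multiply 1·51 = 51 (mod 52).
Final value: 51^7 ≡ 51 (mod 52).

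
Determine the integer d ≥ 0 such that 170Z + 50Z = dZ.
In the PID Z, (a, b) is generated by gcd(a, b). Compute gcd(170, 50) with the extended Euclidean algorithm, tracking rows (r, s, t) with s·170 + t·50 = r:
  row A: (170, 1, 0)   [1·170 + 0·50 = 170]
  row B: (50, 0, 1)   [0·170 + 1·50 = 50]
  170 = 3·50 + 20   → row C = row A − 3·row B = (20, 1, −3)   [check: 1·170 − 3·50 = 20]
  50 = 2·20 + 10   → row D = row B − 2·row C = (10, −2, 7)   [check: −2·170 + 7·50 = 10]
  20 = 2·10 + 0   → remainder 0, stop. gcd = 10 (last nonzero row D).
So gcd(170, 50) = 10, with Bézout identity −2·170 + 7·50 = 10. Containment (⊇): the Bézout identity exhibits 10 as an element of (170, 50), giving (10) ⊆ (170, 50). Containment (⊆): since 10 | 170 and 10 | 50 (170 = 10·17, 50 = 10·5), every Z-linear combination of 170 and 50 is divisible by 10, so (170, 50) ⊆ (10). Therefore (170, 50) = (10), d = 10.

Final answer: (170, 50) = (10); d = 10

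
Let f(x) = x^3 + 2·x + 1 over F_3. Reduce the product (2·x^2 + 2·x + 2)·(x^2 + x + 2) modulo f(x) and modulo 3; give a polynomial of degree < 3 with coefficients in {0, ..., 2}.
a · b ≡ x^2 + 2·x (mod f(x))

Multiply as integer polynomials: a · b = 2·x^4 + 4·x^3 + 8·x^2 + 6·x + 4. Reducing coefficients mod 3: a · b ≡ 2·x^4 + x^3 + 2·x^2 + 1. Now divide by f(x) = x^3 + 2·x + 1 in F_3[x], eliminating the leading term at each step:
  leading term 2·x^4: subtract (2·x)·f(x) = 2·x^4 + x^2 + 2·x, leaving x^3 + x^2 + x + 1 (coefficients mod 3)
  leading term x^3: subtract (1)·f(x) = x^3 + 2·x + 1, leaving x^2 + 2·x (coefficients mod 3)
The degree is now < 3, so this is the remainder. Hence a · b ≡ x^2 + 2·x in F_3[x]/(f).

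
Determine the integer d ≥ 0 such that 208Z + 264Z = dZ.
In the PID Z, (a, b) is generated by gcd(a, b). Compute gcd(264, 208) with the extended Euclidean algorithm, tracking rows (r, s, t) with s·264 + t·208 = r:
  row A: (264, 1, 0)   [1·264 + 0·208 = 264]
  row B: (208, 0, 1)   [0·264 + 1·208 = 208]
  264 = 1·208 + 56   → row C = row A − 1·row B = (56, 1, −1)   [check: 1·264 − 1·208 = 56]
  208 = 3·56 + 40   → row D = row B − 3·row C = (40, −3, 4)   [check: −3·264 + 4·208 = 40]
  56 = 1·40 + 16   → row E = row C − 1·row D = (16, 4, −5)   [check: 4·264 − 5·208 = 16]
  40 = 2·16 + 8   → row F = row D − 2·row E = (8, −11, 14)   [check: −11·264 + 14·208 = 8]
  16 = 2·8 + 0   → remainder 0, stop. gcd = 8 (last nonzero row F).
So gcd(208, 264) = 8, with Bézout identity −11·264 + 14·208 = 8. Containment (⊇): the Bézout identity exhibits 8 as an element of (208, 264), giving (8) ⊆ (208, 264). Containment (⊆): since 8 | 208 and 8 | 264 (208 = 8·26, 264 = 8·33), every Z-linear combination of 208 and 264 is divisible by 8, so (208, 264) ⊆ (8). Therefore (208, 264) = (8), d = 8.

Final answer: (208, 264) = (8); d = 8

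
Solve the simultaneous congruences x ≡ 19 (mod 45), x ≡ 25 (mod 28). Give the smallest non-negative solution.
The moduli 45, 28 are pairwise coprime, so by the CRT there is a unique solution mod 45·28 = 1260.
Solve by successive substitution. Start with x ≡ 19 (mod 45).
  Combine with x ≡ 25 (mod 28): write x = 19 + 45·t and require 19 + 45·t ≡ 25 (mod 28), i.e. 45·t ≡ 25 − 19 ≡ 6 (mod 28). Since 45^(−1) ≡ 5 (mod 28) (45 ≡ 17 (mod 28)), t ≡ 5·6 ≡ 2 (mod 28). So x ≡ 19 + 45·2 = 109 (mod 1260).
Unique solution in [0, 1260): x = 109.

Final answer: x ≡ 109 (mod 1260); the representative in [0, 1260) is 109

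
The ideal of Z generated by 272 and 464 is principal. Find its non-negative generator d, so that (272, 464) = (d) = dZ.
In the PID Z, (a, b) is generated by gcd(a, b). Compute gcd(464, 272) with the extended Euclidean algorithm, tracking rows (r, s, t) with s·464 + t·272 = r:
  row A: (464, 1, 0)   [1·464 + 0·272 = 464]
  row B: (272, 0, 1)   [0·464 + 1·272 = 272]
  464 = 1·272 + 192   → row C = row A − 1·row B = (192, 1, −1)   [check: 1·464 − 1·272 = 192]
  272 = 1·192 + 80   → row D = row B − 1·row C = (80, −1, 2)   [check: −1·464 + 2·272 = 80]
  192 = 2·80 + 32   → row E = row C − 2·row D = (32, 3, −5)   [check: 3·464 − 5·272 = 32]
  80 = 2·32 + 16   → row F = row D − 2·row E = (16, −7, 12)   [check: −7·464 + 12·272 = 16]
  32 = 2·16 + 0   → remainder 0, stop. gcd = 16 (last nonzero row F).
So gcd(272, 464) = 16, with Bézout identity −7·464 + 12·272 = 16. Containment (⊇): the Bézout identity exhibits 16 as an element of (272, 464), giving (16) ⊆ (272, 464). Containment (⊆): since 16 | 272 and 16 | 464 (272 = 16·17, 464 = 16·29), every Z-linear combination of 272 and 464 is divisible by 16, so (272, 464) ⊆ (16). Therefore (272, 464) = (16), d = 16.

Final answer: (272, 464) = (16); d = 16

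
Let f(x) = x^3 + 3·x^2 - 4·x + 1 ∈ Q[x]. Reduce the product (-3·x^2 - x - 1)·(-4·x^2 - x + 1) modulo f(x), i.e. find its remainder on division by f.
First multiply in Q[x] without reducing: a · b = 12·x^4 + 7·x^3 + 2·x^2 - 1. Now divide by f(x) = x^3 + 3·x^2 - 4·x + 1, eliminating the leading term at each step:
  leading term 12·x^4: subtract (12·x)·f(x) = 12·x^4 + 36·x^3 - 48·x^2 + 12·x, leaving -29·x^3 + 50·x^2 - 12·x - 1
  leading term -29·x^3: subtract (-29)·f(x) = -29·x^3 - 87·x^2 + 116·x - 29, leaving 137·x^2 - 128·x + 28
The degree is now < 3, so this is the remainder. Hence a · b ≡ 137·x^2 - 128·x + 28 in Q[x]/(f).

Final answer: a · b ≡ 137·x^2 - 128·x + 28 (mod f(x))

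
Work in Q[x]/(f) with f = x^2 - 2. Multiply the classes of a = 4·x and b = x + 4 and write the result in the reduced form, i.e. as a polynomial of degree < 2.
a · b ≡ 16·x + 8 (mod f(x))

First multiply in Q[x] without reducing: a · b = 4·x^2 + 16·x. Now divide by f(x) = x^2 - 2, eliminating the leading term at each step:
  leading term 4·x^2: subtract (4)·f(x) = 4·x^2 - 8, leaving 16·x + 8
The degree is now < 2, so this is the remainder. Hence a · b ≡ 16·x + 8 in Q[x]/(f).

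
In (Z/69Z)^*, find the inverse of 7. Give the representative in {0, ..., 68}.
7^(−1) ≡ 10 (mod 69)

Apply the extended Euclidean algorithm to (69, 7), tracking rows (r, s, t) with s·69 + t·7 = r. Each division r_prev = q·r_cur + r_new produces the new row as (previous row) − q·(current row):
  row A: (69, 1, 0)   [1·69 + 0·7 = 69]
  row B: (7, 0, 1)   [0·69 + 1·7 = 7]
  69 = 9·7 + 6   → row C = row A − 9·row B = (6, 1, −9)   [check: 1·69 − 9·7 = 6]
  7 = 1·6 + 1   → row D = row B − 1·row C = (1, −1, 10)   [check: −1·69 + 10·7 = 1]
  6 = 6·1 + 0   → remainder 0, stop. gcd = 1 (last nonzero row D).
The gcd is 1, so 7 is invertible mod 69. The last nonzero row gives −1·69 + 10·7 = 1, so t = 10. So 7^(−1) ≡ 10 (mod 69). Verify: 7 · 10 = 70 ≡ 1 (mod 69). ✓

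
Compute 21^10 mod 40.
Use repeated squaring. Binary(10) = 1010. Walk through the bits of the exponent 10 left-to-right: at each bit after the leading one, square the running value, then multiply by 21 if the bit is 1 (always reducing mod 40):
  bit 1 = 1 (leading): start with 21.
  bit 2 = 0: square 21^2 = 441 ≡ 1 (mod 40).
  bit 3 = 1: square 1^2 = 1; bit is 1, so multiply 1·21 = 21 (mod 40).
  bit 4 = 0: square 21^2 = 441 ≡ 1 (mod 40).
Final value: 21^10 ≡ 1 (mod 40).

Final answer: 1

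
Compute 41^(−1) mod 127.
41^(−1) ≡ 31 (mod 127)

Apply the extended Euclidean algorithm to (127, 41), tracking rows (r, s, t) with s·127 + t·41 = r. Each division r_prev = q·r_cur + r_new produces the new row as (previous row) − q·(current row):
  row A: (127, 1, 0)   [1·127 + 0·41 = 127]
  row B: (41, 0, 1)   [0·127 + 1·41 = 41]
  127 = 3·41 + 4   → row C = row A − 3·row B = (4, 1, −3)   [check: 1·127 − 3·41 = 4]
  41 = 10·4 + 1   → row D = row B − 10·row C = (1, −10, 31)   [check: −10·127 + 31·41 = 1]
  4 = 4·1 + 0   → remainder 0, stop. gcd = 1 (last nonzero row D).
The gcd is 1, so 41 is invertible mod 127. The last nonzero row gives −10·127 + 31·41 = 1, so t = 31. So 41^(−1) ≡ 31 (mod 127). Verify: 41 · 31 = 1271 ≡ 1 (mod 127). ✓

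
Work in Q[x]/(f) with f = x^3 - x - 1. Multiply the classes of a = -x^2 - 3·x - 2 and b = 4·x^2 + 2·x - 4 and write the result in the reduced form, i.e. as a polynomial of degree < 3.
First multiply in Q[x] without reducing: a · b = -4·x^4 - 14·x^3 - 10·x^2 + 8·x + 8. Now divide by f(x) = x^3 - x - 1, eliminating the leading term at each step:
  leading term -4·x^4: subtract (-4·x)·f(x) = -4·x^4 + 4·x^2 + 4·x, leaving -14·x^3 - 14·x^2 + 4·x + 8
  leading term -14·x^3: subtract (-14)·f(x) = -14·x^3 + 14·x + 14, leaving -14·x^2 - 10·x - 6
The degree is now < 3, so this is the remainder. Hence a · b ≡ -14·x^2 - 10·x - 6 in Q[x]/(f).

Final answer: a · b ≡ -14·x^2 - 10·x - 6 (mod f(x))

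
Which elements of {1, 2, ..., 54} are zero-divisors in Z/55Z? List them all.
An element a ∈ Z/55Z (with a ≠ 0) is a zero-divisor iff gcd(a, 55) > 1 (because a is a unit precisely when gcd(a, n) = 1, and in Z/nZ every nonzero, non-unit element is a zero-divisor). Scan a = 1, ..., 54 and keep those with gcd(a, 55) > 1:
  gcd(5, 55) = 5, gcd(10, 55) = 5, gcd(11, 55) = 11, gcd(15, 55) = 5, gcd(20, 55) = 5, gcd(22, 55) = 11, gcd(25, 55) = 5, gcd(30, 55) = 5, gcd(33, 55) = 11, gcd(35, 55) = 5, gcd(40, 55) = 5, gcd(44, 55) = 11, gcd(45, 55) = 5, gcd(50, 55) = 5.
All other a ∈ {1, ..., 54} have gcd(a, 55) = 1 and are units. So the nonzero zero-divisors are exactly the 14 values of a appearing in this scan.

Final answer: nonzero zero-divisors of Z/55Z = {5, 10, 11, 15, 20, 22, 25, 30, 33, 35, 40, 44, 45, 50}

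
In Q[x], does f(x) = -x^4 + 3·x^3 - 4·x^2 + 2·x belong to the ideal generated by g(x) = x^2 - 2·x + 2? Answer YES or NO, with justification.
In Q[x] the ideal (g) consists of all multiples of g, so f ∈ (g) iff g | f, i.e. iff the remainder of f on division by g is 0. Divide f by g (g is monic, so eliminate the leading term of the running remainder at each step):
  leading term -x^4: subtract (-x^2)·g(x) = -x^4 + 2·x^3 - 2·x^2, leaving x^3 - 2·x^2 + 2·x
  leading term x^3: subtract (x)·g(x) = x^3 - 2·x^2 + 2·x, leaving 0
The remainder is 0, so f(x) = g(x) · h(x) with h(x) = -x^2 + x. Hence g | f, i.e. f ∈ (g).

Final answer: YES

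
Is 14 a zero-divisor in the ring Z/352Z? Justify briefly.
gcd(14, 352) = 2 > 1, so 14 is not a unit in Z/352Z. In Z/nZ every nonzero non-unit is a zero-divisor: explicitly, take b = 352/gcd = 176 ≠ 0 (mod 352); then 14·176 = 2464 = 7·352, i.e. 14·176 ≡ 0 (mod 352). So 14 is a zero-divisor.

Final answer: YES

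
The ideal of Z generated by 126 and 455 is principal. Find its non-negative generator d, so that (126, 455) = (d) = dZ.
In the PID Z, (a, b) is generated by gcd(a, b). Compute gcd(455, 126) with the extended Euclidean algorithm, tracking rows (r, s, t) with s·455 + t·126 = r:
  row A: (455, 1, 0)   [1·455 + 0·126 = 455]
  row B: (126, 0, 1)   [0·455 + 1·126 = 126]
  455 = 3·126 + 77   → row C = row A − 3·row B = (77, 1, −3)   [check: 1·455 − 3·126 = 77]
  126 = 1·77 + 49   → row D = row B − 1·row C = (49, −1, 4)   [check: −1·455 + 4·126 = 49]
  77 = 1·49 + 28   → row E = row C − 1·row D = (28, 2, −7)   [check: 2·455 − 7·126 = 28]
  49 = 1·28 + 21   → row F = row D − 1·row E = (21, −3, 11)   [check: −3·455 + 11·126 = 21]
  28 = 1·21 + 7   → row G = row E − 1·row F = (7, 5, −18)   [check: 5·455 − 18·126 = 7]
  21 = 3·7 + 0   → remainder 0, stop. gcd = 7 (last nonzero row G).
So gcd(126, 455) = 7, with Bézout identity 5·455 − 18·126 = 7. Containment (⊇): the Bézout identity exhibits 7 as an element of (126, 455), giving (7) ⊆ (126, 455). Containment (⊆): since 7 | 126 and 7 | 455 (126 = 7·18, 455 = 7·65), every Z-linear combination of 126 and 455 is divisible by 7, so (126, 455) ⊆ (7). Therefore (126, 455) = (7), d = 7.

Final answer: (126, 455) = (7); d = 7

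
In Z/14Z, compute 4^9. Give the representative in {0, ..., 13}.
8

Use repeated squaring. Binary(9) = 1001. Walk through the bits of the exponent 9 left-to-right: at each bit after the leading one, square the running value, then multiply by 4 if the bit is 1 (always reducing mod 14):
  bit 1 = 1 (leading): start with 4.
  bit 2 = 0: square 4^2 = 16 ≡ 2 (mod 14).
  bit 3 = 0: square 2^2 = 4 (mod 14).
  bit 4 = 1: square 4^2 = 16 ≡ 2; bit is 1, so multiply 2·4 = 8 (mod 14).
Final value: 4^9 ≡ 8 (mod 14).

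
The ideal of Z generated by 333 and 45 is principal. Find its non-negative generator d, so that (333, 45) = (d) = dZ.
In the PID Z, (a, b) is generated by gcd(a, b). Compute gcd(333, 45) with the extended Euclidean algorithm, tracking rows (r, s, t) with s·333 + t·45 = r:
  row A: (333, 1, 0)   [1·333 + 0·45 = 333]
  row B: (45, 0, 1)   [0·333 + 1·45 = 45]
  333 = 7·45 + 18   → row C = row A − 7·row B = (18, 1, −7)   [check: 1·333 − 7·45 = 18]
  45 = 2·18 + 9   → row D = row B − 2·row C = (9, −2, 15)   [check: −2·333 + 15·45 = 9]
  18 = 2·9 + 0   → remainder 0, stop. gcd = 9 (last nonzero row D).
So gcd(333, 45) = 9, with Bézout identity −2·333 + 15·45 = 9. Containment (⊇): the Bézout identity exhibits 9 as an element of (333, 45), giving (9) ⊆ (333, 45). Containment (⊆): since 9 | 333 and 9 | 45 (333 = 9·37, 45 = 9·5), every Z-linear combination of 333 and 45 is divisible by 9, so (333, 45) ⊆ (9). Therefore (333, 45) = (9), d = 9.

Final answer: (333, 45) = (9); d = 9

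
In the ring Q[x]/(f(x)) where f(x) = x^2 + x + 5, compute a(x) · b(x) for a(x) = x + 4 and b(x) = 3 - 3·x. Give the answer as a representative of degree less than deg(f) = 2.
a · b ≡ 27 - 6·x (mod f(x))

First multiply in Q[x] without reducing: a · b = -3·x^2 - 9·x + 12. Now divide by f(x) = x^2 + x + 5, eliminating the leading term at each step:
  leading term -3·x^2: subtract (-3)·f(x) = -3·x^2 - 3·x - 15, leaving 27 - 6·x
The degree is now < 2, so this is the remainder. Hence a · b ≡ 27 - 6·x in Q[x]/(f).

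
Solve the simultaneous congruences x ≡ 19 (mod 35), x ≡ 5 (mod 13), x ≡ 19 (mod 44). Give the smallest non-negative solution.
The moduli 35, 13, 44 are pairwise coprime, so by the CRT there is a unique solution mod 35·13·44 = 20020.
Solve by successive substitution. Start with x ≡ 19 (mod 35).
  Combine with x ≡ 5 (mod 13): write x = 19 + 35·t and require 19 + 35·t ≡ 5 (mod 13), i.e. 35·t ≡ 5 − 19 ≡ 12 (mod 13). Since 35^(−1) ≡ 3 (mod 13) (35 ≡ 9 (mod 13)), t ≡ 3·12 ≡ 10 (mod 13). So x ≡ 19 + 35·10 = 369 (mod 455).
  Combine with x ≡ 19 (mod 44): write x = 369 + 455·t and require 369 + 455·t ≡ 19 (mod 44), i.e. 455·t ≡ 19 − 369 ≡ 2 (mod 44). Since 455^(−1) ≡ 3 (mod 44) (455 ≡ 15 (mod 44)), t ≡ 3·2 ≡ 6 (mod 44). So x ≡ 369 + 455·6 = 3099 (mod 20020).
Unique solution in [0, 20020): x = 3099.

Final answer: x ≡ 3099 (mod 20020); the representative in [0, 20020) is 3099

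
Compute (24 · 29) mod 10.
6

Reduce the factors first: 24 ≡ 4, 29 ≡ 9 (mod 10), so 24 · 29 ≡ 4 · 9 (mod 10). 4 · 9 = 36. Dividing by 10: 36 = 3·10 + 6. So (24 · 29) mod 10 = 6.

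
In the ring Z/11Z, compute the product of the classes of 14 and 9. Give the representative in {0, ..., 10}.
5

Reduce the factors first: 14 ≡ 3 (mod 11), so 14 · 9 ≡ 3 · 9 (mod 11). 3 · 9 = 27. Dividing by 11: 27 = 2·11 + 5. So (14 · 9) mod 11 = 5.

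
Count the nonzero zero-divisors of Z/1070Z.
In Z/1070Z each nonzero element is either a unit (gcd with 1070 is 1) or a zero-divisor (gcd > 1). The number of units is φ(1070): factorise 1070 = 2 · 5 · 107, so φ(1070) = (2 − 1) · (5 − 1) · (107 − 1) = 1 · 4 · 106 = 424. The nonzero elements number 1070 − 1 = 1069. Hence the nonzero zero-divisors number 1069 − 424 = 645.

Final answer: Z/1070Z has 645 nonzero zero-divisors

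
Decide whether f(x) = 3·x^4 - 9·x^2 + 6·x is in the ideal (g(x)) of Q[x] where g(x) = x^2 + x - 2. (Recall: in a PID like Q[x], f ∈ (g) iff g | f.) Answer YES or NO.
YES

In Q[x] the ideal (g) consists of all multiples of g, so f ∈ (g) iff g | f, i.e. iff the remainder of f on division by g is 0. Divide f by g (g is monic, so eliminate the leading term of the running remainder at each step):
  leading term 3·x^4: subtract (3·x^2)·g(x) = 3·x^4 + 3·x^3 - 6·x^2, leaving -3·x^3 - 3·x^2 + 6·x
  leading term -3·x^3: subtract (-3·x)·g(x) = -3·x^3 - 3·x^2 + 6·x, leaving 0
The remainder is 0, so f(x) = g(x) · h(x) with h(x) = 3·x^2 - 3·x. Hence g | f, i.e. f ∈ (g).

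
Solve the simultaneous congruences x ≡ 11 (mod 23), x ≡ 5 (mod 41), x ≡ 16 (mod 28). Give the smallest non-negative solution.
x ≡ 1276 (mod 26404); the representative in [0, 26404) is 1276

The moduli 23, 41, 28 are pairwise coprime, so by the CRT there is a unique solution mod 23·41·28 = 26404.
Solve by successive substitution. Start with x ≡ 11 (mod 23).
  Combine with x ≡ 5 (mod 41): write x = 11 + 23·t and require 11 + 23·t ≡ 5 (mod 41), i.e. 23·t ≡ 5 − 11 ≡ 35 (mod 41). Since 23^(−1) ≡ 25 (mod 41), t ≡ 25·35 ≡ 14 (mod 41). So x ≡ 11 + 23·14 = 333 (mod 943).
  Combine with x ≡ 16 (mod 28): write x = 333 + 943·t and require 333 + 943·t ≡ 16 (mod 28), i.e. 943·t ≡ 16 − 333 ≡ 19 (mod 28). Since 943^(−1) ≡ 3 (mod 28) (943 ≡ 19 (mod 28)), t ≡ 3·19 ≡ 1 (mod 28). So x ≡ 333 + 943·1 = 1276 (mod 26404).
Unique solution in [0, 26404): x = 1276.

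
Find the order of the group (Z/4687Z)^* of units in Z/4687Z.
(Z/4687Z)^* consists of the classes a with gcd(a, 4687) = 1, so its order is φ(4687). φ is multiplicative, with φ(p^e) = p^e − p^(e−1). Factorise 4687 = 43 · 109. Then
  φ(4687) = (43 − 1) · (109 − 1) = 42 · 108 = 4536.
Thus |(Z/4687Z)^*| = 4536.

Final answer: |(Z/4687Z)^*| = 4536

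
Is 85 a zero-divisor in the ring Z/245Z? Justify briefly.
gcd(85, 245) = 5 > 1, so 85 is not a unit in Z/245Z. In Z/nZ every nonzero non-unit is a zero-divisor: explicitly, take b = 245/gcd = 49 ≠ 0 (mod 245); then 85·49 = 4165 = 17·245, i.e. 85·49 ≡ 0 (mod 245). So 85 is a zero-divisor.

Final answer: YES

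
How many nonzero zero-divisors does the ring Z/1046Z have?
Z/1046Z has 523 nonzero zero-divisors

In Z/1046Z each nonzero element is either a unit (gcd with 1046 is 1) or a zero-divisor (gcd > 1). The number of units is φ(1046): factorise 1046 = 2 · 523, so φ(1046) = (2 − 1) · (523 − 1) = 1 · 522 = 522. The nonzero elements number 1046 − 1 = 1045. Hence the nonzero zero-divisors number 1045 − 522 = 523.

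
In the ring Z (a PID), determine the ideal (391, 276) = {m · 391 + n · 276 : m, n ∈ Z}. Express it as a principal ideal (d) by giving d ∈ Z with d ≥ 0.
In the PID Z, (a, b) is generated by gcd(a, b). Compute gcd(391, 276) with the extended Euclidean algorithm, tracking rows (r, s, t) with s·391 + t·276 = r:
  row A: (391, 1, 0)   [1·391 + 0·276 = 391]
  row B: (276, 0, 1)   [0·391 + 1·276 = 276]
  391 = 1·276 + 115   → row C = row A − 1·row B = (115, 1, −1)   [check: 1·391 − 1·276 = 115]
  276 = 2·115 + 46   → row D = row B − 2·row C = (46, −2, 3)   [check: −2·391 + 3·276 = 46]
  115 = 2·46 + 23   → row E = row C − 2·row D = (23, 5, −7)   [check: 5·391 − 7·276 = 23]
  46 = 2·23 + 0   → remainder 0, stop. gcd = 23 (last nonzero row E).
So gcd(391, 276) = 23, with Bézout identity 5·391 − 7·276 = 23. Containment (⊇): the Bézout identity exhibits 23 as an element of (391, 276), giving (23) ⊆ (391, 276). Containment (⊆): since 23 | 391 and 23 | 276 (391 = 23·17, 276 = 23·12), every Z-linear combination of 391 and 276 is divisible by 23, so (391, 276) ⊆ (23). Therefore (391, 276) = (23), d = 23.

Final answer: (391, 276) = (23); d = 23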